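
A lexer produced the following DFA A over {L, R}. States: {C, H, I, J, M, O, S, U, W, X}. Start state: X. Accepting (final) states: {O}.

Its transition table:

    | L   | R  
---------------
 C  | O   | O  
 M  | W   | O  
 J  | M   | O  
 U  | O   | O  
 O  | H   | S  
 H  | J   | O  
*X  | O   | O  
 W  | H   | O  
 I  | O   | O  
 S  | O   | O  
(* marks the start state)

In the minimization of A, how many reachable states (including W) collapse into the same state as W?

4

First remove the unreachable states {C,I,U}; 7 states remain.
Initial partition by acceptance: {O} | {H,J,M,S,W,X}.
On input L, block {H,J,M,S,W,X} splits into {H,J,M,W} and {S,X}.
Stable partition: {O} | {H,J,M,W} | {S,X} — 3 equivalence classes.
The equivalence class containing W is {H,J,M,W}, of size 4.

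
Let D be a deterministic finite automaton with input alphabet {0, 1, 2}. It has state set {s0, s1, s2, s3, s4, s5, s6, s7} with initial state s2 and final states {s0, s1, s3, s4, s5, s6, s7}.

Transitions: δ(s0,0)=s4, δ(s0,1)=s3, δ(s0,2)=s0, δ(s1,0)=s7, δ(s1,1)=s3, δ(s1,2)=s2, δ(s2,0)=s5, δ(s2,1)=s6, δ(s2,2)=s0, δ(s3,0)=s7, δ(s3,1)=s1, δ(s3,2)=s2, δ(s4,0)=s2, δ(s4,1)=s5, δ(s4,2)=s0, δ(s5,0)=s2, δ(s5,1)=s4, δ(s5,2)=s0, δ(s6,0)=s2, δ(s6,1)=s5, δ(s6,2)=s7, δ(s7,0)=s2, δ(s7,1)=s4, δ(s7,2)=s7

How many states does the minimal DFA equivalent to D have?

5

Start with accepting vs non-accepting: {s0,s1,s3,s4,s5,s6,s7} | {s2}.
Split {s0,s1,s3,s4,s5,s6,s7} by δ(·,0) → {s4,s5,s6,s7} and {s0,s1,s3}.
Refine {s4,s5,s6,s7} on symbol 2: members go to different blocks, giving {s4,s5} and {s6,s7}.
Refine {s0,s1,s3} on symbol 0: members go to different blocks, giving {s1,s3} and {s0}.
Stable partition: {s4,s5} | {s2} | {s1,s3} | {s6,s7} | {s0} — 5 equivalence classes.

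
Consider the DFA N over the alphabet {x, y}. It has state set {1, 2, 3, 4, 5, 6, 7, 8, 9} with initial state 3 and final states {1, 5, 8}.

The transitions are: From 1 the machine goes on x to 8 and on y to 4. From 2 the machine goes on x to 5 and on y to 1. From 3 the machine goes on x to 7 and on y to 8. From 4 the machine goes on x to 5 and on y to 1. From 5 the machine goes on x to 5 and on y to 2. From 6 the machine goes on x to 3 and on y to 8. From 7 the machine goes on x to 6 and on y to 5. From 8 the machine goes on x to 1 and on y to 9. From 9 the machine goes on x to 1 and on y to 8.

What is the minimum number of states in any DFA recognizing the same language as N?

P0 = {1,5,8} | {2,3,4,6,7,9}.
Refine {2,3,4,6,7,9} on symbol x: members go to different blocks, giving {2,4,9} and {3,6,7}.
The partition is now stable with 3 blocks: {1,5,8} | {2,4,9} | {3,6,7}.

3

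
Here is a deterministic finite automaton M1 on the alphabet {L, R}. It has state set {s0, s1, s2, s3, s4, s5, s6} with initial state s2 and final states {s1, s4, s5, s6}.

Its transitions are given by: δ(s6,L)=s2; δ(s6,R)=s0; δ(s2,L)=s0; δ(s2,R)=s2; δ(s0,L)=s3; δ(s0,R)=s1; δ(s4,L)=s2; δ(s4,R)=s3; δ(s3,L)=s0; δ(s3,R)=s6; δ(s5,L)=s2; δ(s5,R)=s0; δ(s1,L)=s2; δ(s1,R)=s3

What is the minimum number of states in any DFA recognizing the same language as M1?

3

States {s4,s5} cannot be reached from the start state, so discard them.
Initial partition by acceptance: {s1,s6} | {s0,s2,s3}.
Refine {s0,s2,s3} on symbol R: members go to different blocks, giving {s0,s3} and {s2}.
No further refinement is possible. Final partition (3 blocks): {s1,s6} | {s0,s3} | {s2}.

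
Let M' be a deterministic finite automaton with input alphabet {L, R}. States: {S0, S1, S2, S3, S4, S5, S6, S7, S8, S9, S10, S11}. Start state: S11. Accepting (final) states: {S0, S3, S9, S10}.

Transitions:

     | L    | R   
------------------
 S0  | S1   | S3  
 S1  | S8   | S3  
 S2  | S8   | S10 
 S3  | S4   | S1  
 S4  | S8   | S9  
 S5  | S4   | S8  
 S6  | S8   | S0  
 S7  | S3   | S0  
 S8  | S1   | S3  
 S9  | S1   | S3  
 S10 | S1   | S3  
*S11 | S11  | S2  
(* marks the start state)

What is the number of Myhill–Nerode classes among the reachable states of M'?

Reachable states from the start: {S1,S2,S3,S4,S8,S9,S10,S11}. Unreachable: {S0,S5,S6,S7} — drop them.
Initial partition by acceptance: {S3,S9,S10} | {S1,S2,S4,S8,S11}.
Refine {S3,S9,S10} on symbol R: members go to different blocks, giving {S9,S10} and {S3}.
Refine {S1,S2,S4,S8,S11} on symbol R: members go to different blocks, giving {S1,S8} and {S2,S4} and {S11}.
The partition is now stable with 5 blocks: {S9,S10} | {S1,S8} | {S3} | {S2,S4} | {S11}.

5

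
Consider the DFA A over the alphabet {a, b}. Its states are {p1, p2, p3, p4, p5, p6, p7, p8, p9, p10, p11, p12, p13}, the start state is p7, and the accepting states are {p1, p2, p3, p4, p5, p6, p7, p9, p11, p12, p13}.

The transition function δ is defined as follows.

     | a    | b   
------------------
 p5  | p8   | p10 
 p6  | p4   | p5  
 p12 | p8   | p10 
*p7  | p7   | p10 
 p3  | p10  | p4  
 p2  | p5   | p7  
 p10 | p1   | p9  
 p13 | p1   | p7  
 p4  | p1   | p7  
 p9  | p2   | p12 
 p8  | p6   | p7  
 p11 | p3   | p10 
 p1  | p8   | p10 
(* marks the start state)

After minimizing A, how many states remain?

6

States {p3,p11,p13} cannot be reached from the start state, so discard them.
Initial partition by acceptance: {p1,p2,p4,p5,p6,p7,p9,p12} | {p8,p10}.
On input a, block {p1,p2,p4,p5,p6,p7,p9,p12} splits into {p2,p4,p6,p7,p9} and {p1,p5,p12}.
Refine {p2,p4,p6,p7,p9} on symbol a: members go to different blocks, giving {p6,p7,p9} and {p2,p4}.
Split {p6,p7,p9} by δ(·,a) → {p6,p9} and {p7}.
On input a, block {p8,p10} splits into {p8} and {p10}.
The partition is now stable with 6 blocks: {p6,p9} | {p8} | {p1,p5,p12} | {p2,p4} | {p7} | {p10}.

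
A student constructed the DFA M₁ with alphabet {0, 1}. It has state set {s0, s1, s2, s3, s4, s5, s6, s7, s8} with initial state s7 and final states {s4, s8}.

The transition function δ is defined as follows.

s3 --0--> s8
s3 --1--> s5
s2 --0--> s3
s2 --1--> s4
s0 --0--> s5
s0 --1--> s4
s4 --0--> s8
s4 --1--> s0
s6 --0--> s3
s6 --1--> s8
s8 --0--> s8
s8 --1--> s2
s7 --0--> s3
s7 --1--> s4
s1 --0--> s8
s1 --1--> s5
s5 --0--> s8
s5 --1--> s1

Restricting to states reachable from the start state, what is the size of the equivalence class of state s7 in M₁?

States {s6} cannot be reached from the start state, so discard them.
P0 = {s4,s8} | {s0,s1,s2,s3,s5,s7}.
Split {s0,s1,s2,s3,s5,s7} by δ(·,0) → {s0,s2,s7} and {s1,s3,s5}.
The partition is now stable with 3 blocks: {s4,s8} | {s0,s2,s7} | {s1,s3,s5}.
The equivalence class containing s7 is {s0,s2,s7}, of size 3.

3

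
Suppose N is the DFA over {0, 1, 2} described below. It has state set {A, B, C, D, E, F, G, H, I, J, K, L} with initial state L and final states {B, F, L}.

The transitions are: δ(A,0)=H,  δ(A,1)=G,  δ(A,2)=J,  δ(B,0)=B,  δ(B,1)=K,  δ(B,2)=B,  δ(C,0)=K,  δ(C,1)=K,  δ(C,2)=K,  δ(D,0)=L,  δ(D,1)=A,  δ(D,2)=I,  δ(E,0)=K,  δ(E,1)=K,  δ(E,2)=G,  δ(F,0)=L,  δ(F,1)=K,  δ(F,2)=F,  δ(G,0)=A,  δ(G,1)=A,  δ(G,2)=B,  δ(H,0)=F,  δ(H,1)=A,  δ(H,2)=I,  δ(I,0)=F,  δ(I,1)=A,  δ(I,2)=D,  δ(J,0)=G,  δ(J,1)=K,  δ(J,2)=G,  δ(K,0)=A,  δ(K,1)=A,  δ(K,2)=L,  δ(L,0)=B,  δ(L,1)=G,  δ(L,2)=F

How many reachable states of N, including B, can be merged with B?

3

Reachable states from the start: {A,B,D,F,G,H,I,J,K,L}. Unreachable: {C,E} — drop them.
Initial partition by acceptance: {B,F,L} | {A,D,G,H,I,J,K}.
On input 0, block {A,D,G,H,I,J,K} splits into {A,G,J,K} and {D,H,I}.
Split {A,G,J,K} by δ(·,0) → {G,J,K} and {A}.
Split {G,J,K} by δ(·,0) → {G,K} and {J}.
The partition is now stable with 5 blocks: {B,F,L} | {G,K} | {D,H,I} | {A} | {J}.
State B belongs to the block {B,F,L}, which has 3 states.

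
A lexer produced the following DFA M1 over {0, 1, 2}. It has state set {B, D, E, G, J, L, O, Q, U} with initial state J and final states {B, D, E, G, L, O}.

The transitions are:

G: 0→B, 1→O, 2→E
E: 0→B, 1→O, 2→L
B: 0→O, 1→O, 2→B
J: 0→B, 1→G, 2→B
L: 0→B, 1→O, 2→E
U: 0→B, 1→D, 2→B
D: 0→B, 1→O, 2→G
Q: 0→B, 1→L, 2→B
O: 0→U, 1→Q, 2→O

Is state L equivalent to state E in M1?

Yes

All states are reachable from the start state.
Start with accepting vs non-accepting: {B,D,E,G,L,O} | {J,Q,U}.
Refine {B,D,E,G,L,O} on symbol 0: members go to different blocks, giving {B,D,E,G,L} and {O}.
Split {B,D,E,G,L} by δ(·,0) → {D,E,G,L} and {B}.
Stable partition: {D,E,G,L} | {J,Q,U} | {O} | {B} — 4 equivalence classes.
L and E lie in the same block of the stable partition, so they are equivalent — no string distinguishes them.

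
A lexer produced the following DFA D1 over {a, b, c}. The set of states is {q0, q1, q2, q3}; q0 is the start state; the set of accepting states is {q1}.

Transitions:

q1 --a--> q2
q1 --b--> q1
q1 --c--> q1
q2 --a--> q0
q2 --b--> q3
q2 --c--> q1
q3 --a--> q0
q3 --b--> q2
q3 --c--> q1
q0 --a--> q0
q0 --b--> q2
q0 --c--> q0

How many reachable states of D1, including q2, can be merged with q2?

2

All states are reachable from the start state.
Initial partition by acceptance: {q1} | {q0,q2,q3}.
On input c, block {q0,q2,q3} splits into {q2,q3} and {q0}.
No further refinement is possible. Final partition (3 blocks): {q1} | {q2,q3} | {q0}.
State q2 belongs to the block {q2,q3}, which has 2 states.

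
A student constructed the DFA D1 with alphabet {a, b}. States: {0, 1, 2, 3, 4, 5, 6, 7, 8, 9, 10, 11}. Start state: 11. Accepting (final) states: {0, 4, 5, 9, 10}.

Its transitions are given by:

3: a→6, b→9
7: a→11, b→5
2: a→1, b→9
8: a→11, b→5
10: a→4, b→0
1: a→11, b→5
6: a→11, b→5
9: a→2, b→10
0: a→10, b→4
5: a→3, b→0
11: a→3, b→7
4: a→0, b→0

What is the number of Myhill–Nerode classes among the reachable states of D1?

First remove the unreachable states {8}; 11 states remain.
Initial partition by acceptance: {0,4,5,9,10} | {1,2,3,6,7,11}.
Split {0,4,5,9,10} by δ(·,a) → {0,4,10} and {5,9}.
Refine {1,2,3,6,7,11} on symbol b: members go to different blocks, giving {1,2,3,6,7} and {11}.
Split {1,2,3,6,7} by δ(·,a) → {1,6,7} and {2,3}.
No further refinement is possible. Final partition (5 blocks): {0,4,10} | {1,6,7} | {5,9} | {11} | {2,3}.

5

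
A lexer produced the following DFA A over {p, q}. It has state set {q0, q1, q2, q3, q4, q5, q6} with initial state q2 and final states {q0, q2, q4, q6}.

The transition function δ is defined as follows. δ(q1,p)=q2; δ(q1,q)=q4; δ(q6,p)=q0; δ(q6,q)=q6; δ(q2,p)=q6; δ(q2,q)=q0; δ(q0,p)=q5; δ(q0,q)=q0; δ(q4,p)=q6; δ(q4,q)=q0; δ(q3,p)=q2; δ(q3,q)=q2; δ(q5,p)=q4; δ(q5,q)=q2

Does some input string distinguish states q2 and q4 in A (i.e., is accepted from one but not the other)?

No

Reachable states from the start: {q0,q2,q4,q5,q6}. Unreachable: {q1,q3} — drop them.
Start with accepting vs non-accepting: {q0,q2,q4,q6} | {q5}.
Split {q0,q2,q4,q6} by δ(·,p) → {q2,q4,q6} and {q0}.
On input p, block {q2,q4,q6} splits into {q2,q4} and {q6}.
No further refinement is possible. Final partition (4 blocks): {q2,q4} | {q5} | {q0} | {q6}.
q2 and q4 lie in the same block of the stable partition, so they are equivalent — no string distinguishes them.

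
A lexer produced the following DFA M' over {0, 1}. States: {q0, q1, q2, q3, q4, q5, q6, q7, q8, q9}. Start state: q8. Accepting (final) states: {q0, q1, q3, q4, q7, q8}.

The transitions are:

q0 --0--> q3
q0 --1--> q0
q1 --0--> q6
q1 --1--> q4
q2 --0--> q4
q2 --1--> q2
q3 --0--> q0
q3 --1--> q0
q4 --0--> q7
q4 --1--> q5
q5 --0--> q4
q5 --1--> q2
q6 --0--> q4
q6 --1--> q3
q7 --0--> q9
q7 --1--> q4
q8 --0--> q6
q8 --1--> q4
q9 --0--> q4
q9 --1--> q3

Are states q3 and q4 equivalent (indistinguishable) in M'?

First remove the unreachable states {q1}; 9 states remain.
P0 = {q0,q3,q4,q7,q8} | {q2,q5,q6,q9}.
Refine {q0,q3,q4,q7,q8} on symbol 0: members go to different blocks, giving {q0,q3,q4} and {q7,q8}.
Split {q0,q3,q4} by δ(·,0) → {q0,q3} and {q4}.
Split {q2,q5,q6,q9} by δ(·,1) → {q2,q5} and {q6,q9}.
No further refinement is possible. Final partition (5 blocks): {q0,q3} | {q2,q5} | {q7,q8} | {q4} | {q6,q9}.
q3 and q4 end up in different blocks, so they are distinguishable. For instance, the string '1' is accepted from only q3.

No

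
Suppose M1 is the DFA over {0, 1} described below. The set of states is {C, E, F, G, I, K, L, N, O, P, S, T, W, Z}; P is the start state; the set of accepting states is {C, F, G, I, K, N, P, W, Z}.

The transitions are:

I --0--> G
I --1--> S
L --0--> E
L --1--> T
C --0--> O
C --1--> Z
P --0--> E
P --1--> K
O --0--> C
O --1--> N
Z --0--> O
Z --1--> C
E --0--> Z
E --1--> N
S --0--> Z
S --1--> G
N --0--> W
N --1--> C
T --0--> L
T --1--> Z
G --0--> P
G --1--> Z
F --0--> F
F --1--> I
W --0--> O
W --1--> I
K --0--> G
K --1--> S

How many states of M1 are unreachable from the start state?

3

Starting at P and following transitions, the reachable set is {C, E, G, I, K, N, O, P, S, W, Z}. That leaves F, L, T unreachable — 3 in total.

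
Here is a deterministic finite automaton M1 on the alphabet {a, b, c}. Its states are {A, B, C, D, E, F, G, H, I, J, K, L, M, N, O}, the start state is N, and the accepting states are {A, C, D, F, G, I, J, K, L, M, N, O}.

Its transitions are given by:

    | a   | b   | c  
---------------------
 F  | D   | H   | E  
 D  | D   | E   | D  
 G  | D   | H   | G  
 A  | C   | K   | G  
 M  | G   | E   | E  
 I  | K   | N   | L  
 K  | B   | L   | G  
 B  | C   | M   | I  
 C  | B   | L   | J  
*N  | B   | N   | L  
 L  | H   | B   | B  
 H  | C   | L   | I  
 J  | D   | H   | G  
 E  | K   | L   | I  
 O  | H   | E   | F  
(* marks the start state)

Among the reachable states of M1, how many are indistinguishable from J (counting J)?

Reachable states from the start: {B,C,D,E,G,H,I,J,K,L,M,N}. Unreachable: {A,F,O} — drop them.
Initial partition by acceptance: {C,D,G,I,J,K,L,M,N} | {B,E,H}.
On input a, block {C,D,G,I,J,K,L,M,N} splits into {D,G,I,J,M} and {C,K,L,N}.
Refine {D,G,I,J,M} on symbol a: members go to different blocks, giving {D,G,J,M} and {I}.
Refine {D,G,J,M} on symbol c: members go to different blocks, giving {D,G,J} and {M}.
On input b, block {B,E,H} splits into {E,H} and {B}.
Split {C,K,L,N} by δ(·,a) → {C,K,N} and {L}.
Split {C,K,N} by δ(·,b) → {C,K} and {N}.
Stable partition: {D,G,J} | {E,H} | {C,K} | {I} | {M} | {B} | {L} | {N} — 8 equivalence classes.
State J belongs to the block {D,G,J}, which has 3 states.

3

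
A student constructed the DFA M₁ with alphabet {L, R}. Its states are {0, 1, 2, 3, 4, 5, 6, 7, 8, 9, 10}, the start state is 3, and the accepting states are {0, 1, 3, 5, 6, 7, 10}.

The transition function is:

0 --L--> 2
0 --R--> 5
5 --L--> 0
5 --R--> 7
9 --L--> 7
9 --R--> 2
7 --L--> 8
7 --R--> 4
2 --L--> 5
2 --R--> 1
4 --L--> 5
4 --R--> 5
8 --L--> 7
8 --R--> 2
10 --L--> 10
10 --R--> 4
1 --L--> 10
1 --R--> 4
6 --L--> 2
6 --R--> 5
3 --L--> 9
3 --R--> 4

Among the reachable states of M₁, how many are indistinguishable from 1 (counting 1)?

2

First remove the unreachable states {6}; 10 states remain.
Start with accepting vs non-accepting: {0,1,3,5,7,10} | {2,4,8,9}.
On input L, block {0,1,3,5,7,10} splits into {0,3,7} and {1,5,10}.
On input R, block {0,3,7} splits into {3,7} and {0}.
On input L, block {2,4,8,9} splits into {2,4} and {8,9}.
Split {1,5,10} by δ(·,L) → {1,10} and {5}.
Split {2,4} by δ(·,R) → {2} and {4}.
The partition is now stable with 7 blocks: {3,7} | {2} | {1,10} | {0} | {8,9} | {5} | {4}.
The equivalence class containing 1 is {1,10}, of size 2.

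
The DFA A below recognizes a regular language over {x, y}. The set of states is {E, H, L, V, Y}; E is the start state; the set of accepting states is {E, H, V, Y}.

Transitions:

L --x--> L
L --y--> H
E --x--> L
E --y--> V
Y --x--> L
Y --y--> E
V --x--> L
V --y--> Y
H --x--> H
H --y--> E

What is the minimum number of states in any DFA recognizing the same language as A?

3

Initial partition by acceptance: {E,H,V,Y} | {L}.
Split {E,H,V,Y} by δ(·,x) → {E,V,Y} and {H}.
No further refinement is possible. Final partition (3 blocks): {E,V,Y} | {L} | {H}.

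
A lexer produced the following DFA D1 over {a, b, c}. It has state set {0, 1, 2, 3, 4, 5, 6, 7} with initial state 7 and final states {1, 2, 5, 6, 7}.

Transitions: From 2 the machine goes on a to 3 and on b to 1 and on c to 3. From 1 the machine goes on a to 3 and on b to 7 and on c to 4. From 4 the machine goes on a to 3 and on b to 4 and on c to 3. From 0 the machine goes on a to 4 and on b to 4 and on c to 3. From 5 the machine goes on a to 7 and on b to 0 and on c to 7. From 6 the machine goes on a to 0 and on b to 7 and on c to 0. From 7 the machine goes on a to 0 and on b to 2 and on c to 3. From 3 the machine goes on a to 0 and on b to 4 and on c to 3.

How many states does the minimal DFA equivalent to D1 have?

2

States {5,6} cannot be reached from the start state, so discard them.
Start with accepting vs non-accepting: {1,2,7} | {0,3,4}.
Stable partition: {1,2,7} | {0,3,4} — 2 equivalence classes.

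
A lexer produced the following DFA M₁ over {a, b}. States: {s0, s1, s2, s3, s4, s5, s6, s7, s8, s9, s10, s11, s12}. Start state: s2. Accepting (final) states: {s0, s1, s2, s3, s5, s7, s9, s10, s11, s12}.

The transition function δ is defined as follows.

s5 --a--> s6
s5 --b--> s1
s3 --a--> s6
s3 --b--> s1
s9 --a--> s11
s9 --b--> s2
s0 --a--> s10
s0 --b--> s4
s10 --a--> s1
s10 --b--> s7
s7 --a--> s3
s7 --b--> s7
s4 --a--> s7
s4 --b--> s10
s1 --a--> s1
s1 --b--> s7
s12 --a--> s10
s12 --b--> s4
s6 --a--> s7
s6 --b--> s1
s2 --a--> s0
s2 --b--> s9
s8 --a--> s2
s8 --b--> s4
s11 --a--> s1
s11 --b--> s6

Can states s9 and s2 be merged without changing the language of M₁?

Reachable states from the start: {s0,s1,s2,s3,s4,s6,s7,s9,s10,s11}. Unreachable: {s5,s8,s12} — drop them.
P0 = {s0,s1,s2,s3,s7,s9,s10,s11} | {s4,s6}.
On input a, block {s0,s1,s2,s3,s7,s9,s10,s11} splits into {s0,s1,s2,s7,s9,s10,s11} and {s3}.
Split {s0,s1,s2,s7,s9,s10,s11} by δ(·,a) → {s0,s1,s2,s9,s10,s11} and {s7}.
Split {s0,s1,s2,s9,s10,s11} by δ(·,b) → {s0,s11} and {s1,s10} and {s2,s9}.
No further refinement is possible. Final partition (6 blocks): {s0,s11} | {s4,s6} | {s3} | {s7} | {s1,s10} | {s2,s9}.
s9 and s2 lie in the same block of the stable partition, so they are equivalent — no string distinguishes them.

Yes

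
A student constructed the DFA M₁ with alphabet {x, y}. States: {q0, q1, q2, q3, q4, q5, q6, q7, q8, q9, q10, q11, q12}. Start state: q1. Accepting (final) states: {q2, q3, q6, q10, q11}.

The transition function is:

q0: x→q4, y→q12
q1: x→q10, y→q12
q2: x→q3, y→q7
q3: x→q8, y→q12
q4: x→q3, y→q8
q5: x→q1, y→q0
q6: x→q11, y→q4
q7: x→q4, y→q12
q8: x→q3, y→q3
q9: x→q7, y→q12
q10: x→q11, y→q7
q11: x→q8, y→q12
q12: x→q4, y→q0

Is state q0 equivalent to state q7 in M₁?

First remove the unreachable states {q2,q5,q6,q9}; 9 states remain.
P0 = {q3,q10,q11} | {q0,q1,q4,q7,q8,q12}.
Split {q3,q10,q11} by δ(·,x) → {q3,q11} and {q10}.
Refine {q0,q1,q4,q7,q8,q12} on symbol x: members go to different blocks, giving {q0,q7,q12} and {q4,q8} and {q1}.
Split {q4,q8} by δ(·,y) → {q4} and {q8}.
No further refinement is possible. Final partition (6 blocks): {q3,q11} | {q0,q7,q12} | {q10} | {q4} | {q1} | {q8}.
q0 and q7 lie in the same block of the stable partition, so they are equivalent — no string distinguishes them.

Yes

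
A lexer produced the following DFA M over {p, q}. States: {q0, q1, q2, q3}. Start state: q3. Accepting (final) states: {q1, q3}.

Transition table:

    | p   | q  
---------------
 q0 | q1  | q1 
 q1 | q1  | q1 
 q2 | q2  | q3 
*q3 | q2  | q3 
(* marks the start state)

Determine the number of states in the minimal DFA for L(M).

First remove the unreachable states {q0,q1}; 2 states remain.
Initial partition by acceptance: {q3} | {q2}.
The partition is now stable with 2 blocks: {q3} | {q2}.

2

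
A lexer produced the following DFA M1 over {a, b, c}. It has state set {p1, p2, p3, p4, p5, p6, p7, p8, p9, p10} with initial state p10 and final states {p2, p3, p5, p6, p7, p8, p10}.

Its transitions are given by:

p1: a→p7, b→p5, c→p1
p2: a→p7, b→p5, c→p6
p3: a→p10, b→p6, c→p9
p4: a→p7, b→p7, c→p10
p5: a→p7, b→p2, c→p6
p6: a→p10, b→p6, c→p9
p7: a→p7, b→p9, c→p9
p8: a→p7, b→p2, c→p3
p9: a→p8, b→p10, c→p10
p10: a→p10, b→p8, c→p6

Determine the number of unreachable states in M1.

2

BFS from p10 reaches {p2, p3, p5, p6, p7, p8, p9, p10}; the 2 state(s) p1, p4 are never visited.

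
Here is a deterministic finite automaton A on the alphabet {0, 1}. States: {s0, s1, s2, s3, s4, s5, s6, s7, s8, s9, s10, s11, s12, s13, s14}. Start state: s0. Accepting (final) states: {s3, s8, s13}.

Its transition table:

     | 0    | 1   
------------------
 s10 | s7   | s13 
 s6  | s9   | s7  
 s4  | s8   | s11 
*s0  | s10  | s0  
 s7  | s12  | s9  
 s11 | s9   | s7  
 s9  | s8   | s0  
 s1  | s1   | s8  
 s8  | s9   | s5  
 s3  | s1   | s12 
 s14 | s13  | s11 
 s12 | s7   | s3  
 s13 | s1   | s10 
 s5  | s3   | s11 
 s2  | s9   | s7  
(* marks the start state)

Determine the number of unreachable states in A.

BFS from s0 reaches {s0, s1, s3, s5, s7, s8, s9, s10, s11, s12, s13}; the 4 state(s) s2, s4, s6, s14 are never visited.

4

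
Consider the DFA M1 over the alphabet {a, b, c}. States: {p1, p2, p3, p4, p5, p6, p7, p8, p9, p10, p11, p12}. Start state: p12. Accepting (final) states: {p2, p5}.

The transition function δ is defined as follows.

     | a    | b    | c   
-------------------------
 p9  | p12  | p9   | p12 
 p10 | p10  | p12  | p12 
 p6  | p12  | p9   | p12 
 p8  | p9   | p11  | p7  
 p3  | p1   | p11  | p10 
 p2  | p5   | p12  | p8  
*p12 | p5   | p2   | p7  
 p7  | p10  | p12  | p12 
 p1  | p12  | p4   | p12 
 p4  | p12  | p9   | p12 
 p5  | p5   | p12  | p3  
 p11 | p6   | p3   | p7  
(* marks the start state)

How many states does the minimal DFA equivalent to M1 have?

P0 = {p2,p5} | {p1,p3,p4,p6,p7,p8,p9,p10,p11,p12}.
Refine {p1,p3,p4,p6,p7,p8,p9,p10,p11,p12} on symbol a: members go to different blocks, giving {p1,p3,p4,p6,p7,p8,p9,p10,p11} and {p12}.
On input a, block {p1,p3,p4,p6,p7,p8,p9,p10,p11} splits into {p3,p7,p8,p10,p11} and {p1,p4,p6,p9}.
On input a, block {p3,p7,p8,p10,p11} splits into {p3,p8,p11} and {p7,p10}.
No further refinement is possible. Final partition (5 blocks): {p2,p5} | {p3,p8,p11} | {p12} | {p1,p4,p6,p9} | {p7,p10}.

5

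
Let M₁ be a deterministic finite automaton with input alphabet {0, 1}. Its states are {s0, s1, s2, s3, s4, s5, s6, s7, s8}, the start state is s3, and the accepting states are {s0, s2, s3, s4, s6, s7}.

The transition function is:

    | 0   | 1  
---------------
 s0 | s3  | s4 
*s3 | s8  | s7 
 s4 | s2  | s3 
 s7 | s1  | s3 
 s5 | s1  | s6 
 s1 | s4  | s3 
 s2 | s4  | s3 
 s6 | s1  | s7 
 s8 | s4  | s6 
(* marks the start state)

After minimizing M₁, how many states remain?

3

States {s0,s5} cannot be reached from the start state, so discard them.
Start with accepting vs non-accepting: {s2,s3,s4,s6,s7} | {s1,s8}.
Split {s2,s3,s4,s6,s7} by δ(·,0) → {s3,s6,s7} and {s2,s4}.
Stable partition: {s3,s6,s7} | {s1,s8} | {s2,s4} — 3 equivalence classes.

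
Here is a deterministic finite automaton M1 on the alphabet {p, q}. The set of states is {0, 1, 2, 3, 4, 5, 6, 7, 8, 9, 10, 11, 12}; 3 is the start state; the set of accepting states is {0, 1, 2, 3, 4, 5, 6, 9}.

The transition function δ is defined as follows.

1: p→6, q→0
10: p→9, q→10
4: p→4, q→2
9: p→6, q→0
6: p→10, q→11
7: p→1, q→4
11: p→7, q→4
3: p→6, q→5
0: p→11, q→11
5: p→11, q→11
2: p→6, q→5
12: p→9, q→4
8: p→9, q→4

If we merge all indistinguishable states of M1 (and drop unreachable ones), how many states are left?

7

Reachable states from the start: {0,1,2,3,4,5,6,7,9,10,11}. Unreachable: {8,12} — drop them.
Initial partition by acceptance: {0,1,2,3,4,5,6,9} | {7,10,11}.
Split {0,1,2,3,4,5,6,9} by δ(·,p) → {1,2,3,4,9} and {0,5,6}.
Split {1,2,3,4,9} by δ(·,p) → {1,2,3,9} and {4}.
Split {7,10,11} by δ(·,p) → {7,10} and {11}.
Refine {7,10} on symbol q: members go to different blocks, giving {7} and {10}.
Split {0,5,6} by δ(·,p) → {0,5} and {6}.
The partition is now stable with 7 blocks: {1,2,3,9} | {7} | {0,5} | {4} | {11} | {10} | {6}.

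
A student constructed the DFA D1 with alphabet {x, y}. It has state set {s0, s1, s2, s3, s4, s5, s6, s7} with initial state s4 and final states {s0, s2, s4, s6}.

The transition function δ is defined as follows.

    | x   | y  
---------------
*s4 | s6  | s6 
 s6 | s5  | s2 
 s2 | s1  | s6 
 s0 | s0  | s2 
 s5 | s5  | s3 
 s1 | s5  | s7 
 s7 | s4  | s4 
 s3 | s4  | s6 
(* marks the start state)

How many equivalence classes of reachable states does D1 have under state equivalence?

First remove the unreachable states {s0}; 7 states remain.
P0 = {s2,s4,s6} | {s1,s3,s5,s7}.
Refine {s2,s4,s6} on symbol x: members go to different blocks, giving {s2,s6} and {s4}.
Refine {s1,s3,s5,s7} on symbol x: members go to different blocks, giving {s1,s5} and {s3,s7}.
Refine {s3,s7} on symbol y: members go to different blocks, giving {s3} and {s7}.
Refine {s1,s5} on symbol y: members go to different blocks, giving {s1} and {s5}.
Split {s2,s6} by δ(·,x) → {s2} and {s6}.
The partition is now stable with 7 blocks: {s2} | {s1} | {s4} | {s3} | {s7} | {s5} | {s6}.

7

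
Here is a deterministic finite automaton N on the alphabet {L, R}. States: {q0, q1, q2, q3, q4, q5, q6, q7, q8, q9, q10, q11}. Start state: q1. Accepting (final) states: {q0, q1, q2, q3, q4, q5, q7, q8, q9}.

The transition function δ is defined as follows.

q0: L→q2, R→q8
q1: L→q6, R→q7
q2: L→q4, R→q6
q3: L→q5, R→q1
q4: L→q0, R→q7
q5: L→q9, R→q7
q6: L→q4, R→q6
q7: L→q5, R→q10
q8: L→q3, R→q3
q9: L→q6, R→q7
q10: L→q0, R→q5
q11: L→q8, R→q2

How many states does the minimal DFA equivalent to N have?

10

First remove the unreachable states {q11}; 11 states remain.
P0 = {q0,q1,q2,q3,q4,q5,q7,q8,q9} | {q6,q10}.
Split {q0,q1,q2,q3,q4,q5,q7,q8,q9} by δ(·,L) → {q0,q2,q3,q4,q5,q7,q8} and {q1,q9}.
On input L, block {q0,q2,q3,q4,q5,q7,q8} splits into {q0,q2,q3,q4,q7,q8} and {q5}.
On input L, block {q0,q2,q3,q4,q7,q8} splits into {q0,q2,q4,q8} and {q3,q7}.
Refine {q0,q2,q4,q8} on symbol L: members go to different blocks, giving {q0,q2,q4} and {q8}.
Refine {q0,q2,q4} on symbol R: members go to different blocks, giving {q0} and {q2} and {q4}.
Split {q6,q10} by δ(·,L) → {q6} and {q10}.
On input R, block {q3,q7} splits into {q3} and {q7}.
Stable partition: {q0} | {q6} | {q1,q9} | {q5} | {q3} | {q8} | {q2} | {q4} | {q10} | {q7} — 10 equivalence classes.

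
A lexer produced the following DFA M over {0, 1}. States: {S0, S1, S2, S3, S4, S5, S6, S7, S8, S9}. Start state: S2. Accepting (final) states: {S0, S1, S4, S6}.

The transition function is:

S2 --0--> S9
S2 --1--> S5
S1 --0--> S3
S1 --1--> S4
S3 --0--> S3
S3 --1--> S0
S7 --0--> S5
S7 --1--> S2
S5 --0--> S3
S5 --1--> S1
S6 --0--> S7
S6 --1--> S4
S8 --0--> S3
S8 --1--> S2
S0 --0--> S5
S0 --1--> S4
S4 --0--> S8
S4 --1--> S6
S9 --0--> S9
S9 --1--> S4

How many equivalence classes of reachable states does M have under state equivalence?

Every state is reachable, so we keep all 10.
Start with accepting vs non-accepting: {S0,S1,S4,S6} | {S2,S3,S5,S7,S8,S9}.
Split {S2,S3,S5,S7,S8,S9} by δ(·,1) → {S2,S7,S8} and {S3,S5,S9}.
On input 0, block {S0,S1,S4,S6} splits into {S0,S1} and {S4,S6}.
Refine {S2,S7,S8} on symbol 1: members go to different blocks, giving {S7,S8} and {S2}.
Split {S3,S5,S9} by δ(·,1) → {S3,S5} and {S9}.
The partition is now stable with 6 blocks: {S0,S1} | {S7,S8} | {S3,S5} | {S4,S6} | {S2} | {S9}.

6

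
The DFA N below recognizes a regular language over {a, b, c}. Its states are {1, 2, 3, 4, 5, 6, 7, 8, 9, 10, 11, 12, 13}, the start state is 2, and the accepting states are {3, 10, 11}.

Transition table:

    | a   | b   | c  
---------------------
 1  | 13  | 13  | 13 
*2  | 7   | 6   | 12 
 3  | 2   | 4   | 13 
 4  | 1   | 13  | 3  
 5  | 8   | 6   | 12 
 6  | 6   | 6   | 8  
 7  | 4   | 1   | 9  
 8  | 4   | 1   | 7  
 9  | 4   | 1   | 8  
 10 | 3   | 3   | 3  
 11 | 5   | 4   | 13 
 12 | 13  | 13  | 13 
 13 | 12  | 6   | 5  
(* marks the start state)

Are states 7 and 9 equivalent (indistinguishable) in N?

Yes

First remove the unreachable states {10,11}; 11 states remain.
Start with accepting vs non-accepting: {3} | {1,2,4,5,6,7,8,9,12,13}.
On input c, block {1,2,4,5,6,7,8,9,12,13} splits into {1,2,5,6,7,8,9,12,13} and {4}.
Split {1,2,5,6,7,8,9,12,13} by δ(·,a) → {1,2,5,6,12,13} and {7,8,9}.
On input a, block {1,2,5,6,12,13} splits into {1,6,12,13} and {2,5}.
Split {1,6,12,13} by δ(·,c) → {1,12} and {6} and {13}.
Stable partition: {3} | {1,12} | {4} | {7,8,9} | {2,5} | {6} | {13} — 7 equivalence classes.
7 and 9 lie in the same block of the stable partition, so they are equivalent — no string distinguishes them.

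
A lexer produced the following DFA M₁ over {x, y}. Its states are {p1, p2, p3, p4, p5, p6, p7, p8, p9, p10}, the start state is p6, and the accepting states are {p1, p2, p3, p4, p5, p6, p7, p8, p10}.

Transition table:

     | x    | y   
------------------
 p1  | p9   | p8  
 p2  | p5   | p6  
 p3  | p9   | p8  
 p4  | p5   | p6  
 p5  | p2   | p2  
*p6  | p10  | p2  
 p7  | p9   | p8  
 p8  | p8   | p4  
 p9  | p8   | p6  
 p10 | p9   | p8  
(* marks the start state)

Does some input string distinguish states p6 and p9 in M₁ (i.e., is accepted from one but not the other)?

Reachable states from the start: {p2,p4,p5,p6,p8,p9,p10}. Unreachable: {p1,p3,p7} — drop them.
P0 = {p2,p4,p5,p6,p8,p10} | {p9}.
Split {p2,p4,p5,p6,p8,p10} by δ(·,x) → {p2,p4,p5,p6,p8} and {p10}.
Split {p2,p4,p5,p6,p8} by δ(·,x) → {p2,p4,p5,p8} and {p6}.
Split {p2,p4,p5,p8} by δ(·,y) → {p2,p4} and {p5,p8}.
Split {p5,p8} by δ(·,x) → {p5} and {p8}.
The partition is now stable with 6 blocks: {p2,p4} | {p9} | {p10} | {p6} | {p5} | {p8}.
p6 and p9 end up in different blocks, so they are distinguishable. For instance, the string 'ε' is accepted from only p6.

Yes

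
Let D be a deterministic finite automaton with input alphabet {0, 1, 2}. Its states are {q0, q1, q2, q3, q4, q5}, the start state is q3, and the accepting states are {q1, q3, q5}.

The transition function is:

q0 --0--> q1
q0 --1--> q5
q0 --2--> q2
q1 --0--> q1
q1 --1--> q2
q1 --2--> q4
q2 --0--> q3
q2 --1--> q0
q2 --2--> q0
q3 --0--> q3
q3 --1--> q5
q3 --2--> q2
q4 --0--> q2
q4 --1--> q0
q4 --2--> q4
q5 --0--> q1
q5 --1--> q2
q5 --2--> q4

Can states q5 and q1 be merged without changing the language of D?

Yes

All states are reachable from the start state.
P0 = {q1,q3,q5} | {q0,q2,q4}.
Split {q1,q3,q5} by δ(·,1) → {q1,q5} and {q3}.
On input 0, block {q0,q2,q4} splits into {q0} and {q2} and {q4}.
The partition is now stable with 5 blocks: {q1,q5} | {q0} | {q3} | {q2} | {q4}.
q5 and q1 lie in the same block of the stable partition, so they are equivalent — no string distinguishes them.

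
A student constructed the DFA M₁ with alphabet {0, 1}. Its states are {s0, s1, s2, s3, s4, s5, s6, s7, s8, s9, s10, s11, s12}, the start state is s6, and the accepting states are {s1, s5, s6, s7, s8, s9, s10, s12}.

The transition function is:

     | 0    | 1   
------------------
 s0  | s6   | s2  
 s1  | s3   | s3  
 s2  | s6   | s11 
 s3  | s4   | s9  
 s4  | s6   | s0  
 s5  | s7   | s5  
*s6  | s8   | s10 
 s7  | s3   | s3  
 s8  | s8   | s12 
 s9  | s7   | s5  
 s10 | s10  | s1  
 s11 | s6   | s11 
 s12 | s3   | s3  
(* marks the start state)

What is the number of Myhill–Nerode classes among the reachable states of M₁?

All states are reachable from the start state.
Initial partition by acceptance: {s1,s5,s6,s7,s8,s9,s10,s12} | {s0,s2,s3,s4,s11}.
Split {s1,s5,s6,s7,s8,s9,s10,s12} by δ(·,0) → {s5,s6,s8,s9,s10} and {s1,s7,s12}.
On input 0, block {s5,s6,s8,s9,s10} splits into {s6,s8,s10} and {s5,s9}.
On input 1, block {s6,s8,s10} splits into {s8,s10} and {s6}.
On input 0, block {s0,s2,s3,s4,s11} splits into {s0,s2,s4,s11} and {s3}.
No further refinement is possible. Final partition (6 blocks): {s8,s10} | {s0,s2,s4,s11} | {s1,s7,s12} | {s5,s9} | {s6} | {s3}.

6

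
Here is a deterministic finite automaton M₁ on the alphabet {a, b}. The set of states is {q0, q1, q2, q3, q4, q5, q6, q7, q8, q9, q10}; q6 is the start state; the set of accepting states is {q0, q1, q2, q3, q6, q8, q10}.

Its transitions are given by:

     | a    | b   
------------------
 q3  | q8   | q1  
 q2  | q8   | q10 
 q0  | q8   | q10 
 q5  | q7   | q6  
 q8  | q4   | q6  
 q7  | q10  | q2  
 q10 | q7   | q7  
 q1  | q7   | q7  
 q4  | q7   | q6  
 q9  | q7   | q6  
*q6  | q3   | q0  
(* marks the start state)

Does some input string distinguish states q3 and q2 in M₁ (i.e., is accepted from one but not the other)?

No

States {q5,q9} cannot be reached from the start state, so discard them.
P0 = {q0,q1,q2,q3,q6,q8,q10} | {q4,q7}.
On input a, block {q0,q1,q2,q3,q6,q8,q10} splits into {q0,q2,q3,q6} and {q1,q8,q10}.
On input a, block {q0,q2,q3,q6} splits into {q0,q2,q3} and {q6}.
Split {q4,q7} by δ(·,a) → {q4} and {q7}.
Refine {q1,q8,q10} on symbol a: members go to different blocks, giving {q1,q10} and {q8}.
Stable partition: {q0,q2,q3} | {q4} | {q1,q10} | {q6} | {q7} | {q8} — 6 equivalence classes.
q3 and q2 lie in the same block of the stable partition, so they are equivalent — no string distinguishes them.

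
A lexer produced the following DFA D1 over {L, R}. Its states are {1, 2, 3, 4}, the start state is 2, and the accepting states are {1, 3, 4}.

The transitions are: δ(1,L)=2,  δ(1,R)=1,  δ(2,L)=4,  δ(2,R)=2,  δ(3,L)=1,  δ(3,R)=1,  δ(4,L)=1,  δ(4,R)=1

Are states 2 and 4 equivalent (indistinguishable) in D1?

States {3} cannot be reached from the start state, so discard them.
Start with accepting vs non-accepting: {1,4} | {2}.
On input L, block {1,4} splits into {1} and {4}.
Stable partition: {1} | {2} | {4} — 3 equivalence classes.
2 and 4 end up in different blocks, so they are distinguishable. For instance, the string 'ε' is accepted from only 4.

No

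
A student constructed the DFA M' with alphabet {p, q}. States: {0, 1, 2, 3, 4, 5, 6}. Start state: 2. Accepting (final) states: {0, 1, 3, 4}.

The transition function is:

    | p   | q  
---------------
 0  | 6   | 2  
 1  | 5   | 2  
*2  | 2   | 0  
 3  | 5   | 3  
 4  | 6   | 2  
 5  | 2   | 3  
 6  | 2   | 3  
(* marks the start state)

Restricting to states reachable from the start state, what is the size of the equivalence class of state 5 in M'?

Reachable states from the start: {0,2,3,5,6}. Unreachable: {1,4} — drop them.
Initial partition by acceptance: {0,3} | {2,5,6}.
On input q, block {0,3} splits into {0} and {3}.
Refine {2,5,6} on symbol q: members go to different blocks, giving {5,6} and {2}.
Stable partition: {0} | {5,6} | {3} | {2} — 4 equivalence classes.
State 5 belongs to the block {5,6}, which has 2 states.

2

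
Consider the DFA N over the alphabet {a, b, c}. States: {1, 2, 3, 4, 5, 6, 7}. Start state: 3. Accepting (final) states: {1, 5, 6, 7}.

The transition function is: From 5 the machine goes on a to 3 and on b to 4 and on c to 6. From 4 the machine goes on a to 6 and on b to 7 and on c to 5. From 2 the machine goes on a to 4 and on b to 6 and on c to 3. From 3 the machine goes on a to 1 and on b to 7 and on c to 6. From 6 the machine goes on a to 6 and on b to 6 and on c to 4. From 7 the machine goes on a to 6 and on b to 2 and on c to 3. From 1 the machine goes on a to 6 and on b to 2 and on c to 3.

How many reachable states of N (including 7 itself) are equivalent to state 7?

Every state is reachable, so we keep all 7.
P0 = {1,5,6,7} | {2,3,4}.
Refine {1,5,6,7} on symbol a: members go to different blocks, giving {1,6,7} and {5}.
On input b, block {1,6,7} splits into {1,7} and {6}.
Refine {2,3,4} on symbol a: members go to different blocks, giving {2} and {3} and {4}.
Stable partition: {1,7} | {2} | {5} | {6} | {3} | {4} — 6 equivalence classes.
The equivalence class containing 7 is {1,7}, of size 2.

2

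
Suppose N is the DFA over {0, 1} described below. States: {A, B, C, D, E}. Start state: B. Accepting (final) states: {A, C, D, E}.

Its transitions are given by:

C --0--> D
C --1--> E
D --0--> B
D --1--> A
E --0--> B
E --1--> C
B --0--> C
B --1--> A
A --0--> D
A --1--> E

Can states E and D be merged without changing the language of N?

Yes

Every state is reachable, so we keep all 5.
P0 = {A,C,D,E} | {B}.
On input 0, block {A,C,D,E} splits into {A,C} and {D,E}.
No further refinement is possible. Final partition (3 blocks): {A,C} | {B} | {D,E}.
E and D lie in the same block of the stable partition, so they are equivalent — no string distinguishes them.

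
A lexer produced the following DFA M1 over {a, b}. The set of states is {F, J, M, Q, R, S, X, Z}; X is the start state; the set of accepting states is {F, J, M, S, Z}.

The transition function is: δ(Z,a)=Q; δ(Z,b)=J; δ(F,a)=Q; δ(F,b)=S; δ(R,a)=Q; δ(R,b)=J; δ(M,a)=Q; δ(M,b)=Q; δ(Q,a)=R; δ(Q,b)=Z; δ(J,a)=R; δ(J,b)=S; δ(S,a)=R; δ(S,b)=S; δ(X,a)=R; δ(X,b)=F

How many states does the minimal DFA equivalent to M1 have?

2

First remove the unreachable states {M}; 7 states remain.
Initial partition by acceptance: {F,J,S,Z} | {Q,R,X}.
No further refinement is possible. Final partition (2 blocks): {F,J,S,Z} | {Q,R,X}.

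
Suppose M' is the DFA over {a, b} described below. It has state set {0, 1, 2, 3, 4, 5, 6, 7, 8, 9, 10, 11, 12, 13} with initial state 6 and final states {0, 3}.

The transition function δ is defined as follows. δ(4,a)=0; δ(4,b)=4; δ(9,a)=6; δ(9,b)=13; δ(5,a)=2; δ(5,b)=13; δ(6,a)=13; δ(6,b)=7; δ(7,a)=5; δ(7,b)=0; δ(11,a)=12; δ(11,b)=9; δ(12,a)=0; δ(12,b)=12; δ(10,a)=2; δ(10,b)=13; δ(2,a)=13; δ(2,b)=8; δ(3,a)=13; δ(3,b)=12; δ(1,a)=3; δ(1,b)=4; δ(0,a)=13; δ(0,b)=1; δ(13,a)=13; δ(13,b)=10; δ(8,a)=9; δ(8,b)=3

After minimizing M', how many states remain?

Reachable states from the start: {0,1,2,3,4,5,6,7,8,9,10,12,13}. Unreachable: {11} — drop them.
P0 = {0,3} | {1,2,4,5,6,7,8,9,10,12,13}.
On input a, block {1,2,4,5,6,7,8,9,10,12,13} splits into {2,5,6,7,8,9,10,13} and {1,4,12}.
On input b, block {2,5,6,7,8,9,10,13} splits into {2,5,6,9,10,13} and {7,8}.
Refine {2,5,6,9,10,13} on symbol b: members go to different blocks, giving {5,9,10,13} and {2,6}.
On input a, block {5,9,10,13} splits into {5,9,10} and {13}.
No further refinement is possible. Final partition (6 blocks): {0,3} | {5,9,10} | {1,4,12} | {7,8} | {2,6} | {13}.

6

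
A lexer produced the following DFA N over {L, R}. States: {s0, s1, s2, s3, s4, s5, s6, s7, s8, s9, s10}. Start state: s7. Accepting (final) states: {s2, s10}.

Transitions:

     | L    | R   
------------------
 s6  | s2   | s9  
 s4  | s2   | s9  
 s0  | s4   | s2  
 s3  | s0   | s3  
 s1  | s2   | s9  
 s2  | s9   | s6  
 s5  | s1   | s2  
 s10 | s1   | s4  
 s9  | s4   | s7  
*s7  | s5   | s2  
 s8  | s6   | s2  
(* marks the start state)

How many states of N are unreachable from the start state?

4

No path from s7 leads to s0, s3, s8, s10; the other 7 states are all reachable.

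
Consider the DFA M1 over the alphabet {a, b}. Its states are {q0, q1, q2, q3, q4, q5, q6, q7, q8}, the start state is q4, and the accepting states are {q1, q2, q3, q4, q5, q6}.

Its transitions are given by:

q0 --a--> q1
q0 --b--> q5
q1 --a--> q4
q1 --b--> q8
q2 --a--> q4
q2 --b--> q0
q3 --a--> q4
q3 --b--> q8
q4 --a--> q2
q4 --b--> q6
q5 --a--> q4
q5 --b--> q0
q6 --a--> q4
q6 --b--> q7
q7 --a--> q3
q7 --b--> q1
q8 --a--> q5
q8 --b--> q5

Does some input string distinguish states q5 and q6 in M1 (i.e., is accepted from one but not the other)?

No

Every state is reachable, so we keep all 9.
Initial partition by acceptance: {q1,q2,q3,q4,q5,q6} | {q0,q7,q8}.
On input b, block {q1,q2,q3,q4,q5,q6} splits into {q1,q2,q3,q5,q6} and {q4}.
No further refinement is possible. Final partition (3 blocks): {q1,q2,q3,q5,q6} | {q0,q7,q8} | {q4}.
q5 and q6 lie in the same block of the stable partition, so they are equivalent — no string distinguishes them.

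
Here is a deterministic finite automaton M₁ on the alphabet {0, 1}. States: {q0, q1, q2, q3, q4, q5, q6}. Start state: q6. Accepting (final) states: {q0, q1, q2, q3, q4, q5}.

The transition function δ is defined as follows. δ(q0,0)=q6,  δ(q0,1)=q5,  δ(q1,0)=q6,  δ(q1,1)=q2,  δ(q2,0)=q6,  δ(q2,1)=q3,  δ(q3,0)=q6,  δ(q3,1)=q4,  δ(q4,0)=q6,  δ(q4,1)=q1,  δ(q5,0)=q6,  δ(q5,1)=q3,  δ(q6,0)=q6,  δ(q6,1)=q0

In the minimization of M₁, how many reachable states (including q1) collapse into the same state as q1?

All states are reachable from the start state.
Initial partition by acceptance: {q0,q1,q2,q3,q4,q5} | {q6}.
The partition is now stable with 2 blocks: {q0,q1,q2,q3,q4,q5} | {q6}.
The equivalence class containing q1 is {q0,q1,q2,q3,q4,q5}, of size 6.

6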